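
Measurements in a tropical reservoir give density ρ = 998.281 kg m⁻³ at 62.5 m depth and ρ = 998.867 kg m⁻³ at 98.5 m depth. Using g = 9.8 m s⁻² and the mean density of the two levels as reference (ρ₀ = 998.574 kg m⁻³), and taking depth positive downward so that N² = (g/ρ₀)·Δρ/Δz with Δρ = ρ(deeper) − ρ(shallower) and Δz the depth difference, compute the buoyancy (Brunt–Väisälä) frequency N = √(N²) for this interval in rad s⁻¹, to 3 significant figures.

0.0126 rad s⁻¹

Δρ = 998.867 − 998.281 = 0.586 kg m⁻³ over Δz = 98.5 − 62.5 = 36 m.
N² = (9.8/998.574) × (0.586/36) = 1.5975 × 10⁻⁴ s⁻².
N = √(1.5975 × 10⁻⁴) = 0.012639 rad s⁻¹ ≈ 0.0126 rad s⁻¹.
A positive N² confirms static stability across the interval.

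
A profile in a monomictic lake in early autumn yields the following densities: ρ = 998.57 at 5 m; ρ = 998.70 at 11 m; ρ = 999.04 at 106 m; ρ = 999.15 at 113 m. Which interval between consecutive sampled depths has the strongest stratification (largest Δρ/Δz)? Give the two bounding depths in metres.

5–11 m

Compute the density gradient over each adjacent pair:
  5–11 m: Δρ/Δz = 0.13/6 = 0.022 kg m⁻⁴
  11–106 m: Δρ/Δz = 0.34/95 = 3.6 × 10⁻³ kg m⁻⁴
  106–113 m: Δρ/Δz = 0.11/7 = 0.016 kg m⁻⁴
The largest gradient is in the 5–11 m interval — the pycnocline.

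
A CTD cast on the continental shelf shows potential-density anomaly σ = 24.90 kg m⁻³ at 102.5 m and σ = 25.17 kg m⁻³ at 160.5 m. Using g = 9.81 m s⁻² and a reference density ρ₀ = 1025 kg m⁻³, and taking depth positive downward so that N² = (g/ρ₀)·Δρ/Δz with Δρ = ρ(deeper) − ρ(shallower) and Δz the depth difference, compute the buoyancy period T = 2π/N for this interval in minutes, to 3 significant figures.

Δρ = 1025.17 − 1024.90 = 0.27 kg m⁻³ over Δz = 160.5 − 102.5 = 58 m.
N² = (9.81/1025) × (0.27/58) = 4.4553 × 10⁻⁵ s⁻².
N = √(4.4553 × 10⁻⁵) = 6.6748 × 10⁻³ rad s⁻¹, so T = 2π/N = 941.33 s = 15.689 min ≈ 15.7 min.

15.7 min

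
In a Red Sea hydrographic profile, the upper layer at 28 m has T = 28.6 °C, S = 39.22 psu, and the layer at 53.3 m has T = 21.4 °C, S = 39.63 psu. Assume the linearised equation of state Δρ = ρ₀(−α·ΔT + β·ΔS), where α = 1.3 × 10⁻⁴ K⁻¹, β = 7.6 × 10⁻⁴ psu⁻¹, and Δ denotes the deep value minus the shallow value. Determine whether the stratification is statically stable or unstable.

ΔT = 21.4 − 28.6 = -7.2 K and ΔS = 39.63 − 39.22 = +0.41 psu (deep − shallow).
−αΔT = 9.36 × 10⁻⁴; βΔS = 3.116 × 10⁻⁴; sum Δρ/ρ₀ = 1.2476 × 10⁻³.
Δρ/ρ₀ > 0, so Δρ > 0: deeper water is denser → statically stable.

stable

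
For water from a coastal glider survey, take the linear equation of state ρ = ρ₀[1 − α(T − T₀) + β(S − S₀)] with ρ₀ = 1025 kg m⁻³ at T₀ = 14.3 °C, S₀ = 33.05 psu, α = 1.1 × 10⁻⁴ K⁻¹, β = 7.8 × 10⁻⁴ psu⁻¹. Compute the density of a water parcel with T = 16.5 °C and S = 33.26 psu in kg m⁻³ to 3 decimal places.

1024.920 kg m⁻³

T − T₀ = +2.2 K, S − S₀ = +0.21 psu.
Bracket = 1 − α·(+2.2) + β·(+0.21) = 1 + (-7.82 × 10⁻⁵) = 0.9999218.
ρ = 1025 × 0.9999218 = 1024.920 kg m⁻³.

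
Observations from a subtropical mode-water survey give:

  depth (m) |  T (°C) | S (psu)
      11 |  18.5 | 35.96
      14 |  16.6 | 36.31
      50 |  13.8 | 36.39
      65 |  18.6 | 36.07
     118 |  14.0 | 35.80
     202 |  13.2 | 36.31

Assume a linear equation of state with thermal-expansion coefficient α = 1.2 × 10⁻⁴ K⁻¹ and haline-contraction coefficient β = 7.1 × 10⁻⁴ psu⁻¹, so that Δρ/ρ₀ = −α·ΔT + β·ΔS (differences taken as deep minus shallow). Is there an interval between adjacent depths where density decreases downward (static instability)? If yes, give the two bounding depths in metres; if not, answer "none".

50–65 m

Evaluate Δρ/ρ₀ = −αΔT + βΔS across each adjacent pair:
  11–14 m: −αΔT+βΔS = −(1.2 × 10⁻⁴)(-1.9)+(7.1 × 10⁻⁴)(+0.35) = 4.8 × 10⁻⁴ → stable
  14–50 m: −αΔT+βΔS = −(1.2 × 10⁻⁴)(-2.8)+(7.1 × 10⁻⁴)(+0.08) = 3.9 × 10⁻⁴ → stable
  50–65 m: −αΔT+βΔS = −(1.2 × 10⁻⁴)(+4.8)+(7.1 × 10⁻⁴)(-0.32) = -8.0 × 10⁻⁴ → UNSTABLE
  65–118 m: −αΔT+βΔS = −(1.2 × 10⁻⁴)(-4.6)+(7.1 × 10⁻⁴)(-0.27) = 3.6 × 10⁻⁴ → stable
  118–202 m: −αΔT+βΔS = −(1.2 × 10⁻⁴)(-0.8)+(7.1 × 10⁻⁴)(+0.51) = 4.6 × 10⁻⁴ → stable
The 50–65 m interval has Δρ < 0: lighter water underlies denser water.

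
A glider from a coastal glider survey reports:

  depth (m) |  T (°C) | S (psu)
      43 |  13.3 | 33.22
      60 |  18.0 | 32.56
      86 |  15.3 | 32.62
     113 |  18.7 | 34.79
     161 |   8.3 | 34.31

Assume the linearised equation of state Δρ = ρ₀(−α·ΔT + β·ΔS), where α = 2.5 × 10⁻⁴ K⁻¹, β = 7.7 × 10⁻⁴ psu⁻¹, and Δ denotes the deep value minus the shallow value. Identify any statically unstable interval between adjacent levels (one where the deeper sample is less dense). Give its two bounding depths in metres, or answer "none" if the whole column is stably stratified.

43–60 m

Evaluate Δρ/ρ₀ = −αΔT + βΔS across each adjacent pair:
  43–60 m: −αΔT+βΔS = −(2.5 × 10⁻⁴)(+4.7)+(7.7 × 10⁻⁴)(-0.66) = -1.7 × 10⁻³ → UNSTABLE
  60–86 m: −αΔT+βΔS = −(2.5 × 10⁻⁴)(-2.7)+(7.7 × 10⁻⁴)(+0.06) = 7.2 × 10⁻⁴ → stable
  86–113 m: −αΔT+βΔS = −(2.5 × 10⁻⁴)(+3.4)+(7.7 × 10⁻⁴)(+2.17) = 8.2 × 10⁻⁴ → stable
  113–161 m: −αΔT+βΔS = −(2.5 × 10⁻⁴)(-10.4)+(7.7 × 10⁻⁴)(-0.48) = 2.2 × 10⁻³ → stable
The 43–60 m interval has Δρ < 0: lighter water underlies denser water.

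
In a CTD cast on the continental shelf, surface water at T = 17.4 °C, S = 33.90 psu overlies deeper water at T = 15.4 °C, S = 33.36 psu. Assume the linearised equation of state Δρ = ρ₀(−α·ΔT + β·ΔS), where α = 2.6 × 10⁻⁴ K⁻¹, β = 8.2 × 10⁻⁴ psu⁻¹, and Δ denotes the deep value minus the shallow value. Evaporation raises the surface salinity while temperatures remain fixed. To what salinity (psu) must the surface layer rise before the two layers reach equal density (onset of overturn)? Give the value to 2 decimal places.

Neutral buoyancy requires −α(T_deep − T_surf) + β(S_deep − S_surf′) = 0.
S_surf′ = S_deep − (α/β)·ΔT = 33.36 − (2.6 × 10⁻⁴/8.2 × 10⁻⁴)·(-2.0) = 33.9941 psu.
Increase required: 33.9941 − 33.90 = 0.0941 psu.

33.99 psu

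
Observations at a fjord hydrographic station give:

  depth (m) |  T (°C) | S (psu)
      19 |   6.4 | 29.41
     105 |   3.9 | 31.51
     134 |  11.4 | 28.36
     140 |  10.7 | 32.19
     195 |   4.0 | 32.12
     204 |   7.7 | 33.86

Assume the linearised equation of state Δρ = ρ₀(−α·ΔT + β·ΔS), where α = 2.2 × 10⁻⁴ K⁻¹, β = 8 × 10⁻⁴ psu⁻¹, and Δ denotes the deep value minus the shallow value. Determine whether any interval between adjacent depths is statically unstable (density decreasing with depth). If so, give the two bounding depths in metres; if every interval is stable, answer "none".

Evaluate Δρ/ρ₀ = −αΔT + βΔS across each adjacent pair:
  19–105 m: −αΔT+βΔS = −(2.2 × 10⁻⁴)(-2.5)+(8 × 10⁻⁴)(+2.10) = 2.2 × 10⁻³ → stable
  105–134 m: −αΔT+βΔS = −(2.2 × 10⁻⁴)(+7.5)+(8 × 10⁻⁴)(-3.15) = -4.2 × 10⁻³ → UNSTABLE
  134–140 m: −αΔT+βΔS = −(2.2 × 10⁻⁴)(-0.7)+(8 × 10⁻⁴)(+3.83) = 3.2 × 10⁻³ → stable
  140–195 m: −αΔT+βΔS = −(2.2 × 10⁻⁴)(-6.7)+(8 × 10⁻⁴)(-0.07) = 1.4 × 10⁻³ → stable
  195–204 m: −αΔT+βΔS = −(2.2 × 10⁻⁴)(+3.7)+(8 × 10⁻⁴)(+1.74) = 5.8 × 10⁻⁴ → stable
The 105–134 m interval has Δρ < 0: lighter water underlies denser water.

105–134 m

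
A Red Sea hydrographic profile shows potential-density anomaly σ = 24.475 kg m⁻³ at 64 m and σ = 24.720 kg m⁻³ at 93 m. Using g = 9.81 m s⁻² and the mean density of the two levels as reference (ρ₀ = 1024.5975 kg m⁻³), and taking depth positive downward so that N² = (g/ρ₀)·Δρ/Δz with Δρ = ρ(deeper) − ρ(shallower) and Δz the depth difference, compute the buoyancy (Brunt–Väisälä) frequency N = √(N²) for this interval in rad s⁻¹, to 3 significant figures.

8.99 × 10⁻³ rad s⁻¹

Δρ = 1024.720 − 1024.475 = 0.245 kg m⁻³ over Δz = 93 − 64 = 29 m.
N² = (9.81/1024.5975) × (0.245/29) = 8.0888 × 10⁻⁵ s⁻².
N = √(8.0888 × 10⁻⁵) = 8.9938 × 10⁻³ rad s⁻¹ ≈ 8.99 × 10⁻³ rad s⁻¹.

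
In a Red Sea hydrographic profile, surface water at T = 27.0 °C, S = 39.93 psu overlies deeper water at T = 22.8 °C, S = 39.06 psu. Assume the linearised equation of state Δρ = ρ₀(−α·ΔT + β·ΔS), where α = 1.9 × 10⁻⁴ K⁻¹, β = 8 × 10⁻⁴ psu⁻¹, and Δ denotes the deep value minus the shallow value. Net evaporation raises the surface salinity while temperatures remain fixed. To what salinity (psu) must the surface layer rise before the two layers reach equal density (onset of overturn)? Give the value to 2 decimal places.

Neutral buoyancy requires −α(T_deep − T_surf) + β(S_deep − S_surf′) = 0.
S_surf′ = S_deep − (α/β)·ΔT = 39.06 − (1.9 × 10⁻⁴/8 × 10⁻⁴)·(-4.2) = 40.0575 psu.
Increase required: 40.0575 − 39.93 = 0.1275 psu.

40.06 psu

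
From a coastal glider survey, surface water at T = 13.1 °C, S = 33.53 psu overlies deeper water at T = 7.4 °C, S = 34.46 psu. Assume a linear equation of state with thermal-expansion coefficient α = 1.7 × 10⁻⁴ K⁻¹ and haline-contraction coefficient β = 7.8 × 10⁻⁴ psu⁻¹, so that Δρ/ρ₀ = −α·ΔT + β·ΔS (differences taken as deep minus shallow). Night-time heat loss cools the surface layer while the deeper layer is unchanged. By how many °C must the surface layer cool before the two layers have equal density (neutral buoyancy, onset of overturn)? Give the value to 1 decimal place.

Neutral buoyancy requires Δρ = 0, i.e. −α(T_deep − T_surf′) + β(S_deep − S_surf) = 0.
T_surf′ = T_deep − (β/α)·ΔS = 7.4 − (7.8 × 10⁻⁴/1.7 × 10⁻⁴)·(+0.93) = 3.133 °C.
Cooling required: 13.1 − (3.133) = 9.967 °C.

10.0 °C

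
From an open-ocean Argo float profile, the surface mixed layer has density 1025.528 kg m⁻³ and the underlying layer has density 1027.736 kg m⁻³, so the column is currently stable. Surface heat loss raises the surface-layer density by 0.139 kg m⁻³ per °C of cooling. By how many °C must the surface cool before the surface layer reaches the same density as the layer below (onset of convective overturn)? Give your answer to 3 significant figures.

Density deficit of the surface layer: 1027.736 − 1025.528 = 2.208 kg m⁻³.
Required change = 2.208 / 0.139 = 15.9 °C.

15.9 °C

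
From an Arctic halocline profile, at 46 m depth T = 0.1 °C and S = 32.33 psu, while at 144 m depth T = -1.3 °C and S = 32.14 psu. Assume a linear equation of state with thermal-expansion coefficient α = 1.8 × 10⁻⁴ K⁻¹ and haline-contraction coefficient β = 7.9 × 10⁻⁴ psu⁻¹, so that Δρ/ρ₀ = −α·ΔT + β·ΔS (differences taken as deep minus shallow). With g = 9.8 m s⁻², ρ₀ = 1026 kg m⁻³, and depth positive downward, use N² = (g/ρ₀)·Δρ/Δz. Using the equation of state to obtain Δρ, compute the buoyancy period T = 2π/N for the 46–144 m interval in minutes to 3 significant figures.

32.8 min

ΔT = -1.4 K, ΔS = -0.19 psu (deep − shallow).
Δρ/ρ₀ = −αΔT + βΔS = 2.52 × 10⁻⁴ − 1.501 × 10⁻⁴ = 1.019 × 10⁻⁴, so Δρ ≈ 0.1045 kg m⁻³.
N² = (g/ρ₀)·Δρ/Δz = g·(Δρ/ρ₀)/Δz = 9.8 × 1.019 × 10⁻⁴ / 98 = 1.0190 × 10⁻⁵ s⁻².
N = √(1.0190 × 10⁻⁵) = 3.1922 × 10⁻³ rad s⁻¹ → T = 2π/N = 1.9683 × 10³ s = 32.805 min ≈ 32.8 min.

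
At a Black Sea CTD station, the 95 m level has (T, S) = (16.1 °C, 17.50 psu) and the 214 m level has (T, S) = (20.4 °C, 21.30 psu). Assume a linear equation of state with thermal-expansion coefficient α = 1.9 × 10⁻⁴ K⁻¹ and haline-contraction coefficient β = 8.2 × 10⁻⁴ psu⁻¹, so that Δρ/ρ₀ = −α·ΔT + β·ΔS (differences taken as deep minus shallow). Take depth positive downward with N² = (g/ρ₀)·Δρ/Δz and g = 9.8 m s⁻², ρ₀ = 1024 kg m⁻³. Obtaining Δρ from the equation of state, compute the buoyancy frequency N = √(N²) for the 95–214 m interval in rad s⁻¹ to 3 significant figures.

ΔT = +4.3 K, ΔS = +3.80 psu (deep − shallow).
Δρ/ρ₀ = −αΔT + βΔS = -8.17 × 10⁻⁴ + 3.116 × 10⁻³ = 2.299 × 10⁻³, so Δρ ≈ 2.354 kg m⁻³.
N² = (g/ρ₀)·Δρ/Δz = g·(Δρ/ρ₀)/Δz = 9.8 × 2.299 × 10⁻³ / 119 = 1.8933 × 10⁻⁴ s⁻².
N = √(1.8933 × 10⁻⁴) = 0.013760 rad s⁻¹ ≈ 0.0138 rad s⁻¹.

0.0138 rad s⁻¹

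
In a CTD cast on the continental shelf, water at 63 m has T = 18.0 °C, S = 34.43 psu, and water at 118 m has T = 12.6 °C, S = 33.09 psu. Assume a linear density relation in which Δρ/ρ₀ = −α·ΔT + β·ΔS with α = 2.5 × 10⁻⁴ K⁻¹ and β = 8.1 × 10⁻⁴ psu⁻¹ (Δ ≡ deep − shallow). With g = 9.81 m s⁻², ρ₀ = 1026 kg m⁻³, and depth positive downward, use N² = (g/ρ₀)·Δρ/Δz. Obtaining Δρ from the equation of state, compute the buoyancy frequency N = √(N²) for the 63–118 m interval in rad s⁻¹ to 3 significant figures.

6.87 × 10⁻³ rad s⁻¹

ΔT = -5.4 K, ΔS = -1.34 psu (deep − shallow).
Δρ/ρ₀ = −αΔT + βΔS = 1.35 × 10⁻³ − 1.0854 × 10⁻³ = 2.646 × 10⁻⁴, so Δρ ≈ 0.2715 kg m⁻³.
N² = (g/ρ₀)·Δρ/Δz = g·(Δρ/ρ₀)/Δz = 9.81 × 2.646 × 10⁻⁴ / 55 = 4.7195 × 10⁻⁵ s⁻².
N = √(4.7195 × 10⁻⁵) = 6.8699 × 10⁻³ rad s⁻¹ ≈ 6.87 × 10⁻³ rad s⁻¹.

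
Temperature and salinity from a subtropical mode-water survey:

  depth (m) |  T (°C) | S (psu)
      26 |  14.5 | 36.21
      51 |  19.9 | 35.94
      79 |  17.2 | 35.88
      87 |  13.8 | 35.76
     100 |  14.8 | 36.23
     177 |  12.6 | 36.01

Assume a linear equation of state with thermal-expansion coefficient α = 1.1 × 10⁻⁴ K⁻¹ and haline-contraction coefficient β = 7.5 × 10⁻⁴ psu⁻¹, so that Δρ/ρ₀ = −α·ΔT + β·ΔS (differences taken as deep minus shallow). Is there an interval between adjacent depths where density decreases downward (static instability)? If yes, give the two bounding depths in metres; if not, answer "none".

Evaluate Δρ/ρ₀ = −αΔT + βΔS across each adjacent pair:
  26–51 m: −αΔT+βΔS = −(1.1 × 10⁻⁴)(+5.4)+(7.5 × 10⁻⁴)(-0.27) = -8.0 × 10⁻⁴ → UNSTABLE
  51–79 m: −αΔT+βΔS = −(1.1 × 10⁻⁴)(-2.7)+(7.5 × 10⁻⁴)(-0.06) = 2.5 × 10⁻⁴ → stable
  79–87 m: −αΔT+βΔS = −(1.1 × 10⁻⁴)(-3.4)+(7.5 × 10⁻⁴)(-0.12) = 2.8 × 10⁻⁴ → stable
  87–100 m: −αΔT+βΔS = −(1.1 × 10⁻⁴)(+1.0)+(7.5 × 10⁻⁴)(+0.47) = 2.4 × 10⁻⁴ → stable
  100–177 m: −αΔT+βΔS = −(1.1 × 10⁻⁴)(-2.2)+(7.5 × 10⁻⁴)(-0.22) = 7.7 × 10⁻⁵ → stable
The 26–51 m interval has Δρ < 0: lighter water underlies denser water.

26–51 m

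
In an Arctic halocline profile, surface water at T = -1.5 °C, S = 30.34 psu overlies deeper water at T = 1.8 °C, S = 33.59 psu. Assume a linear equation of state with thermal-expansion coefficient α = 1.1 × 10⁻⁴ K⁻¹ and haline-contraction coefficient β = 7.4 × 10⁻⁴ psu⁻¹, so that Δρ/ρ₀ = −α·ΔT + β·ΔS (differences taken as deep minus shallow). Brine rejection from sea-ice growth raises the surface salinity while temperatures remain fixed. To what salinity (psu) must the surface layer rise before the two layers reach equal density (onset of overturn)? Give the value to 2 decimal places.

Neutral buoyancy requires −α(T_deep − T_surf) + β(S_deep − S_surf′) = 0.
S_surf′ = S_deep − (α/β)·ΔT = 33.59 − (1.1 × 10⁻⁴/7.4 × 10⁻⁴)·(+3.3) = 33.0995 psu.
Increase required: 33.0995 − 30.34 = 2.7595 psu.

33.10 psu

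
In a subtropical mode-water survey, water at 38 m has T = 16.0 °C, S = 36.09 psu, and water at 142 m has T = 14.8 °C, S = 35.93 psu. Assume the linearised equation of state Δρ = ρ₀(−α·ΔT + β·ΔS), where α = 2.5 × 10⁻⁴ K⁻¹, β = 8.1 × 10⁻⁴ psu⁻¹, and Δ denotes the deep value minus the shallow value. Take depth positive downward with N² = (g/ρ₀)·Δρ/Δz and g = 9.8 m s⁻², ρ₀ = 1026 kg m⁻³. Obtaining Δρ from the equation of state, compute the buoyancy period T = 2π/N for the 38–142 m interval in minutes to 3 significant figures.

ΔT = -1.2 K, ΔS = -0.16 psu (deep − shallow).
Δρ/ρ₀ = −αΔT + βΔS = 3.00 × 10⁻⁴ − 1.296 × 10⁻⁴ = 1.704 × 10⁻⁴, so Δρ ≈ 0.1748 kg m⁻³.
N² = (g/ρ₀)·Δρ/Δz = g·(Δρ/ρ₀)/Δz = 9.8 × 1.704 × 10⁻⁴ / 104 = 1.6057 × 10⁻⁵ s⁻².
N = √(1.6057 × 10⁻⁵) = 4.0071 × 10⁻³ rad s⁻¹ → T = 2π/N = 1.5680 × 10³ s = 26.133 min ≈ 26.1 min.

26.1 min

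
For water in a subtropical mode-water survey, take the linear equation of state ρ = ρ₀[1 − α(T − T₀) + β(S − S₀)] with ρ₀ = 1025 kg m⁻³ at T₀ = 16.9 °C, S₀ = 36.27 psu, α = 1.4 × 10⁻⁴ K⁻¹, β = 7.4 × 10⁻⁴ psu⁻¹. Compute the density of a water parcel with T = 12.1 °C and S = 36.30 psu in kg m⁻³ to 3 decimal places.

1025.712 kg m⁻³

T − T₀ = -4.8 K, S − S₀ = +0.03 psu.
Bracket = 1 − α·(-4.8) + β·(+0.03) = 1 + (6.942 × 10⁻⁴) = 1.0006942.
ρ = 1025 × 1.0006942 = 1025.712 kg m⁻³.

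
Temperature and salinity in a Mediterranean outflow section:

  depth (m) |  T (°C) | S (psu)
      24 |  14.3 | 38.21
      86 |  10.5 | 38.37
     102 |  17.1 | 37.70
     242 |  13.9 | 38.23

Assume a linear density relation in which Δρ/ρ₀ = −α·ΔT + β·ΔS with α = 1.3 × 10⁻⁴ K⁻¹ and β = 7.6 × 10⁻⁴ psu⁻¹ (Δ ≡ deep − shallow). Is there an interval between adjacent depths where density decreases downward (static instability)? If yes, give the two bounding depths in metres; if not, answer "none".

Evaluate Δρ/ρ₀ = −αΔT + βΔS across each adjacent pair:
  24–86 m: −αΔT+βΔS = −(1.3 × 10⁻⁴)(-3.8)+(7.6 × 10⁻⁴)(+0.16) = 6.2 × 10⁻⁴ → stable
  86–102 m: −αΔT+βΔS = −(1.3 × 10⁻⁴)(+6.6)+(7.6 × 10⁻⁴)(-0.67) = -1.4 × 10⁻³ → UNSTABLE
  102–242 m: −αΔT+βΔS = −(1.3 × 10⁻⁴)(-3.2)+(7.6 × 10⁻⁴)(+0.53) = 8.2 × 10⁻⁴ → stable
The 86–102 m interval has Δρ < 0: lighter water underlies denser water.

86–102 m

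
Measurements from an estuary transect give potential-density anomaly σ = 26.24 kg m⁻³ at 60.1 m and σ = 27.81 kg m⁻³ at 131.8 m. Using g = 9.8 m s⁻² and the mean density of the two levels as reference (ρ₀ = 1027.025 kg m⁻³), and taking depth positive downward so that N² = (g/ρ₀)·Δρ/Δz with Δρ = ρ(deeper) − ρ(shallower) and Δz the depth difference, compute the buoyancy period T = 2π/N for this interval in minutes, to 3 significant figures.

7.24 min

Δρ = 1027.81 − 1026.24 = 1.57 kg m⁻³ over Δz = 131.8 − 60.1 = 71.7 m.
N² = (9.8/1027.025) × (1.57/71.7) = 2.0894 × 10⁻⁴ s⁻².
N = √(2.0894 × 10⁻⁴) = 0.014455 rad s⁻¹, so T = 2π/N = 434.67 s = 7.2445 min ≈ 7.24 min.
A positive N² confirms static stability across the interval.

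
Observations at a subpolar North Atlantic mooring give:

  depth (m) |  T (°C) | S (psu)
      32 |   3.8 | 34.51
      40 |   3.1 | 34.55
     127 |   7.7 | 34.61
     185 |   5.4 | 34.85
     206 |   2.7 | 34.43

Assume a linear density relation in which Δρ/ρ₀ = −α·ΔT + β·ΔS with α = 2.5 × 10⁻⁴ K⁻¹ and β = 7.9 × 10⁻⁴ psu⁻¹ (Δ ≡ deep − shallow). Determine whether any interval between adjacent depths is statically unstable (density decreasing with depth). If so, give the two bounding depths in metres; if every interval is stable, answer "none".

Evaluate Δρ/ρ₀ = −αΔT + βΔS across each adjacent pair:
  32–40 m: −αΔT+βΔS = −(2.5 × 10⁻⁴)(-0.7)+(7.9 × 10⁻⁴)(+0.04) = 2.1 × 10⁻⁴ → stable
  40–127 m: −αΔT+βΔS = −(2.5 × 10⁻⁴)(+4.6)+(7.9 × 10⁻⁴)(+0.06) = -1.1 × 10⁻³ → UNSTABLE
  127–185 m: −αΔT+βΔS = −(2.5 × 10⁻⁴)(-2.3)+(7.9 × 10⁻⁴)(+0.24) = 7.6 × 10⁻⁴ → stable
  185–206 m: −αΔT+βΔS = −(2.5 × 10⁻⁴)(-2.7)+(7.9 × 10⁻⁴)(-0.42) = 3.4 × 10⁻⁴ → stable
The 40–127 m interval has Δρ < 0: lighter water underlies denser water.

40–127 m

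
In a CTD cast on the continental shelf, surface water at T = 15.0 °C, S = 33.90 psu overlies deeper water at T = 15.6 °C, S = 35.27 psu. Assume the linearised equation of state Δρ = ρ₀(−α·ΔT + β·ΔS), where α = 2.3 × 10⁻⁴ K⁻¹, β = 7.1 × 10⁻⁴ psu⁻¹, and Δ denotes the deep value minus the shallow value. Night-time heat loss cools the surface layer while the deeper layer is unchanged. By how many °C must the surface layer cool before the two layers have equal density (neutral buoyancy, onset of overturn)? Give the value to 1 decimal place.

Neutral buoyancy requires Δρ = 0, i.e. −α(T_deep − T_surf′) + β(S_deep − S_surf) = 0.
T_surf′ = T_deep − (β/α)·ΔS = 15.6 − (7.1 × 10⁻⁴/2.3 × 10⁻⁴)·(+1.37) = 11.371 °C.
Cooling required: 15.0 − (11.371) = 3.629 °C.

3.6 °C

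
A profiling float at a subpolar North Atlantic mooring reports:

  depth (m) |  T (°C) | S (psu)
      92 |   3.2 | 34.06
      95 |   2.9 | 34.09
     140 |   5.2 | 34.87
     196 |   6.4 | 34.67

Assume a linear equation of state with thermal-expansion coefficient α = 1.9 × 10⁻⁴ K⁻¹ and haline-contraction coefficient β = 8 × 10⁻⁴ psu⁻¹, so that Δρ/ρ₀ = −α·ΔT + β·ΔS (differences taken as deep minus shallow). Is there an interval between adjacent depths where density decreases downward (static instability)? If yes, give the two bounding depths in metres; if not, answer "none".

140–196 m

Evaluate Δρ/ρ₀ = −αΔT + βΔS across each adjacent pair:
  92–95 m: −αΔT+βΔS = −(1.9 × 10⁻⁴)(-0.3)+(8 × 10⁻⁴)(+0.03) = 8.1 × 10⁻⁵ → stable
  95–140 m: −αΔT+βΔS = −(1.9 × 10⁻⁴)(+2.3)+(8 × 10⁻⁴)(+0.78) = 1.9 × 10⁻⁴ → stable
  140–196 m: −αΔT+βΔS = −(1.9 × 10⁻⁴)(+1.2)+(8 × 10⁻⁴)(-0.20) = -3.9 × 10⁻⁴ → UNSTABLE
The 140–196 m interval has Δρ < 0: lighter water underlies denser water.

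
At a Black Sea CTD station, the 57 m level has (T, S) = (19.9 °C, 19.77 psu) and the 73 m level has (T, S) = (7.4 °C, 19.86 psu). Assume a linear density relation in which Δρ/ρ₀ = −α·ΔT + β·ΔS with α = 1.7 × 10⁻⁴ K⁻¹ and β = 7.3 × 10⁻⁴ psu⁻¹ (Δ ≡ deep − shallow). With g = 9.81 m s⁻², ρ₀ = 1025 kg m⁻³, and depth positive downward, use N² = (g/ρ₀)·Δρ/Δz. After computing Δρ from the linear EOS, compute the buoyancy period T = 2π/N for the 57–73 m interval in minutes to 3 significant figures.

2.86 min

ΔT = -12.5 K, ΔS = +0.09 psu (deep − shallow).
Δρ/ρ₀ = −αΔT + βΔS = 2.125 × 10⁻³ + 6.57 × 10⁻⁵ = 2.1907 × 10⁻³, so Δρ ≈ 2.245 kg m⁻³.
N² = (g/ρ₀)·Δρ/Δz = g·(Δρ/ρ₀)/Δz = 9.81 × 2.1907 × 10⁻³ / 16 = 1.3432 × 10⁻³ s⁻².
N = √(1.3432 × 10⁻³) = 0.036650 rad s⁻¹ → T = 2π/N = 171.44 s = 2.8573 min ≈ 2.86 min.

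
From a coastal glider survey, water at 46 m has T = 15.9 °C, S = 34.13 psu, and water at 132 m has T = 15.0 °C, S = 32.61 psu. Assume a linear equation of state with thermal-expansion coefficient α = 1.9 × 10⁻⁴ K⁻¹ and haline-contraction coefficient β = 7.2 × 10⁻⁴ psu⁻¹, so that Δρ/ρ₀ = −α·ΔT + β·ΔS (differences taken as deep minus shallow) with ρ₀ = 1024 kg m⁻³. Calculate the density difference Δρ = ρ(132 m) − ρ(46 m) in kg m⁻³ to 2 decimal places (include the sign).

ΔT = -0.9 K, ΔS = -1.52 psu (deep − shallow).
Δρ/ρ₀ = −(1.9 × 10⁻⁴)(-0.9) + (7.2 × 10⁻⁴)(-1.52) = -9.234 × 10⁻⁴.
Δρ = 1024 × (-9.234 × 10⁻⁴) = -0.95 kg m⁻³.
Negative Δρ: lighter below, statically unstable.

-0.95 kg m⁻³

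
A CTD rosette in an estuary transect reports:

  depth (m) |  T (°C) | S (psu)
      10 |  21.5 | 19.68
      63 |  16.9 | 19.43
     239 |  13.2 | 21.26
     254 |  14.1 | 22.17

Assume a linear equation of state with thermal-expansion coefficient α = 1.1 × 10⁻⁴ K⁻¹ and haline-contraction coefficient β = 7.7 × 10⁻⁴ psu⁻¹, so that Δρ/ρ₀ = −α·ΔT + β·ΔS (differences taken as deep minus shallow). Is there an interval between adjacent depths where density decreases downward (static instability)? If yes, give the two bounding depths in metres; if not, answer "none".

none

Evaluate Δρ/ρ₀ = −αΔT + βΔS across each adjacent pair:
  10–63 m: −αΔT+βΔS = −(1.1 × 10⁻⁴)(-4.6)+(7.7 × 10⁻⁴)(-0.25) = 3.1 × 10⁻⁴ → stable
  63–239 m: −αΔT+βΔS = −(1.1 × 10⁻⁴)(-3.7)+(7.7 × 10⁻⁴)(+1.83) = 1.8 × 10⁻³ → stable
  239–254 m: −αΔT+βΔS = −(1.1 × 10⁻⁴)(+0.9)+(7.7 × 10⁻⁴)(+0.91) = 6.0 × 10⁻⁴ → stable
Every interval has Δρ > 0: the column is stably stratified throughout.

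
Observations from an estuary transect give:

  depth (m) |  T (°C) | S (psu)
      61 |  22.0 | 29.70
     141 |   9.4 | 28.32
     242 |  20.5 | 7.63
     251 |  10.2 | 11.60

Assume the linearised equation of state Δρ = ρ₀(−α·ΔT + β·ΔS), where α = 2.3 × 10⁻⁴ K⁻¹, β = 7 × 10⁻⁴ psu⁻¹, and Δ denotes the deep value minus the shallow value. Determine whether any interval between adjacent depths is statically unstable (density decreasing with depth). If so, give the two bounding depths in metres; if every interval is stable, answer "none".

Evaluate Δρ/ρ₀ = −αΔT + βΔS across each adjacent pair:
  61–141 m: −αΔT+βΔS = −(2.3 × 10⁻⁴)(-12.6)+(7 × 10⁻⁴)(-1.38) = 1.9 × 10⁻³ → stable
  141–242 m: −αΔT+βΔS = −(2.3 × 10⁻⁴)(+11.1)+(7 × 10⁻⁴)(-20.69) = -0.017 → UNSTABLE
  242–251 m: −αΔT+βΔS = −(2.3 × 10⁻⁴)(-10.3)+(7 × 10⁻⁴)(+3.97) = 5.1 × 10⁻³ → stable
The 141–242 m interval has Δρ < 0: lighter water underlies denser water.

141–242 m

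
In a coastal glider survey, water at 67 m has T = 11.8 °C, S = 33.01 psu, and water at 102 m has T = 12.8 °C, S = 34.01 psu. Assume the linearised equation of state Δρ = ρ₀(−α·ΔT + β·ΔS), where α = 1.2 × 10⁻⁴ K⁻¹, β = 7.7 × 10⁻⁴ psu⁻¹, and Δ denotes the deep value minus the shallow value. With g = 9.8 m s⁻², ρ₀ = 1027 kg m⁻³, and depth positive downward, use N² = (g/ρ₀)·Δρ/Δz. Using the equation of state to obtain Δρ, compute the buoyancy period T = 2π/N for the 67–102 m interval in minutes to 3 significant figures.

7.76 min

ΔT = +1.0 K, ΔS = +1.00 psu (deep − shallow).
Δρ/ρ₀ = −αΔT + βΔS = -1.20 × 10⁻⁴ + 7.70 × 10⁻⁴ = 6.50 × 10⁻⁴, so Δρ ≈ 0.6675 kg m⁻³.
N² = (g/ρ₀)·Δρ/Δz = g·(Δρ/ρ₀)/Δz = 9.8 × 6.50 × 10⁻⁴ / 35 = 1.8200 × 10⁻⁴ s⁻².
N = √(1.8200 × 10⁻⁴) = 0.013491 rad s⁻¹ → T = 2π/N = 465.73 s = 7.7622 min ≈ 7.76 min.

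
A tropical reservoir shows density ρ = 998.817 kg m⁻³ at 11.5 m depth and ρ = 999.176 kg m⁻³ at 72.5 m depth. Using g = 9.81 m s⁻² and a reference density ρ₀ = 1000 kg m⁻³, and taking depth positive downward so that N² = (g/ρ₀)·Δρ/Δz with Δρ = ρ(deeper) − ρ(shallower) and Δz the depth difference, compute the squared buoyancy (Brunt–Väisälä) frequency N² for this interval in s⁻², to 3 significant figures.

Δρ = 999.176 − 998.817 = 0.359 kg m⁻³ over Δz = 72.5 − 11.5 = 61 m.
N² = (9.81/1000) × (0.359/61) = 5.7734 × 10⁻⁵ s⁻² ≈ 5.77 × 10⁻⁵ s⁻².

5.77 × 10⁻⁵ s⁻²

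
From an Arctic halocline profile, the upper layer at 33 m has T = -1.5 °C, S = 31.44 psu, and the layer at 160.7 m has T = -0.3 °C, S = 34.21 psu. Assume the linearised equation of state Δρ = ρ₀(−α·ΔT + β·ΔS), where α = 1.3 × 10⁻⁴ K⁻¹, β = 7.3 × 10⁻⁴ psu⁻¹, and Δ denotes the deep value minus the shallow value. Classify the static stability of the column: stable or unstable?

stable

ΔT = -0.3 − -1.5 = +1.2 K and ΔS = 34.21 − 31.44 = +2.77 psu (deep − shallow).
−αΔT = -1.56 × 10⁻⁴; βΔS = 2.0221 × 10⁻³; sum Δρ/ρ₀ = 1.8661 × 10⁻³.
Δρ/ρ₀ > 0, so Δρ > 0: deeper water is denser → statically stable.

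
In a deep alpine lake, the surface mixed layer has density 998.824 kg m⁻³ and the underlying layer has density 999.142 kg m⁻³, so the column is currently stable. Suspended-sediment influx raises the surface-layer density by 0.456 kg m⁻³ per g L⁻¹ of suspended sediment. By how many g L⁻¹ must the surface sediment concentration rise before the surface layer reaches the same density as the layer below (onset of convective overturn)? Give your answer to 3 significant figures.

Density deficit of the surface layer: 999.142 − 998.824 = 0.318 kg m⁻³.
Required change = 0.318 / 0.456 = 0.697 g L⁻¹.

0.697 g L⁻¹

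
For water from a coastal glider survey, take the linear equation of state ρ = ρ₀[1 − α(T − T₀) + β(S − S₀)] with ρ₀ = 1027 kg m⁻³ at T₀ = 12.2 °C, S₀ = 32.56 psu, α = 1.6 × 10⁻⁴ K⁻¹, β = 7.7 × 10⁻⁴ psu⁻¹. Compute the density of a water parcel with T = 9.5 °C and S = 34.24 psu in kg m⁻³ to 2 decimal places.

T − T₀ = -2.7 K, S − S₀ = +1.68 psu.
Bracket = 1 − α·(-2.7) + β·(+1.68) = 1 + (1.7256 × 10⁻³) = 1.0017256.
ρ = 1027 × 1.0017256 = 1028.77 kg m⁻³.

1028.77 kg m⁻³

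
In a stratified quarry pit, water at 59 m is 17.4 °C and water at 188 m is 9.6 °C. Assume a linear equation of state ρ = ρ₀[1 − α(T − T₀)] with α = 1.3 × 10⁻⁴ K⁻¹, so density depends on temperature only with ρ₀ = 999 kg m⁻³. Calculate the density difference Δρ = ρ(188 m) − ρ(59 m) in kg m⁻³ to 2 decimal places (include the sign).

+1.01 kg m⁻³

ΔT = -7.8 K, Δρ/ρ₀ = −αΔT = 1.014 × 10⁻³.
Δρ = 999 × (1.014 × 10⁻³) = +1.01 kg m⁻³.
Positive Δρ: denser below, stable.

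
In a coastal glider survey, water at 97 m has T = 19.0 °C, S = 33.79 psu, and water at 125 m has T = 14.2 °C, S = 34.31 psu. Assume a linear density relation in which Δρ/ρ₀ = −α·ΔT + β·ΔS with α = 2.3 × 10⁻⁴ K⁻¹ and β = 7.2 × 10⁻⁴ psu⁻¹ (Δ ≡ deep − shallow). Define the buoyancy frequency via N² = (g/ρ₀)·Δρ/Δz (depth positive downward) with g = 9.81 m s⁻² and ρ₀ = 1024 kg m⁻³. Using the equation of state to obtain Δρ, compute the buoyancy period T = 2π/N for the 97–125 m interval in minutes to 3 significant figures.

4.60 min

ΔT = -4.8 K, ΔS = +0.52 psu (deep − shallow).
Δρ/ρ₀ = −αΔT + βΔS = 1.104 × 10⁻³ + 3.744 × 10⁻⁴ = 1.4784 × 10⁻³, so Δρ ≈ 1.514 kg m⁻³.
N² = (g/ρ₀)·Δρ/Δz = g·(Δρ/ρ₀)/Δz = 9.81 × 1.4784 × 10⁻³ / 28 = 5.1797 × 10⁻⁴ s⁻².
N = √(5.1797 × 10⁻⁴) = 0.022759 rad s⁻¹ → T = 2π/N = 276.07 s = 4.6012 min ≈ 4.60 min.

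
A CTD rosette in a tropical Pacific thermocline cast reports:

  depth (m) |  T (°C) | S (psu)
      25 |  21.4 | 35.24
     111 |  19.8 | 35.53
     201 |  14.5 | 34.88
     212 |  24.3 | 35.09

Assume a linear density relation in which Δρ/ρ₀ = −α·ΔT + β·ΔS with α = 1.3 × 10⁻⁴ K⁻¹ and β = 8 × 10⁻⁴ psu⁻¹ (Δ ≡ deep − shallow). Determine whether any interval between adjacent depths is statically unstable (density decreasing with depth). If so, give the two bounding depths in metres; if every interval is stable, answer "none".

Evaluate Δρ/ρ₀ = −αΔT + βΔS across each adjacent pair:
  25–111 m: −αΔT+βΔS = −(1.3 × 10⁻⁴)(-1.6)+(8 × 10⁻⁴)(+0.29) = 4.4 × 10⁻⁴ → stable
  111–201 m: −αΔT+βΔS = −(1.3 × 10⁻⁴)(-5.3)+(8 × 10⁻⁴)(-0.65) = 1.7 × 10⁻⁴ → stable
  201–212 m: −αΔT+βΔS = −(1.3 × 10⁻⁴)(+9.8)+(8 × 10⁻⁴)(+0.21) = -1.1 × 10⁻³ → UNSTABLE
The 201–212 m interval has Δρ < 0: lighter water underlies denser water.

201–212 m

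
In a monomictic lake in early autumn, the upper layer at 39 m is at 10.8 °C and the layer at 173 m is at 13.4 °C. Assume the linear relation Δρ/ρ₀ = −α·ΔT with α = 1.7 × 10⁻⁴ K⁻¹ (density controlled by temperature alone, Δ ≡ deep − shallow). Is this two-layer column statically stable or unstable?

ΔT = 13.4 − 10.8 = +2.6 K, so Δρ/ρ₀ = −αΔT = -4.42 × 10⁻⁴.
Δρ/ρ₀ < 0, so Δρ < 0: deeper water is lighter → statically unstable; the column would overturn.

unstable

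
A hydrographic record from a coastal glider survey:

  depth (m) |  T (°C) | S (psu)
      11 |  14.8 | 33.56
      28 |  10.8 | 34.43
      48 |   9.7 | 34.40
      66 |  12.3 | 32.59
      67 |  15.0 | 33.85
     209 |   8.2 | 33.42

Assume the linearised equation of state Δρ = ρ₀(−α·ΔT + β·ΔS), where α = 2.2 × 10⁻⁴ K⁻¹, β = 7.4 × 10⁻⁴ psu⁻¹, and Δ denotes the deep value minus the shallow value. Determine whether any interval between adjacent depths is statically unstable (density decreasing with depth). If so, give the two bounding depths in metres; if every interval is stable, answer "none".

48–66 m

Evaluate Δρ/ρ₀ = −αΔT + βΔS across each adjacent pair:
  11–28 m: −αΔT+βΔS = −(2.2 × 10⁻⁴)(-4.0)+(7.4 × 10⁻⁴)(+0.87) = 1.5 × 10⁻³ → stable
  28–48 m: −αΔT+βΔS = −(2.2 × 10⁻⁴)(-1.1)+(7.4 × 10⁻⁴)(-0.03) = 2.2 × 10⁻⁴ → stable
  48–66 m: −αΔT+βΔS = −(2.2 × 10⁻⁴)(+2.6)+(7.4 × 10⁻⁴)(-1.81) = -1.9 × 10⁻³ → UNSTABLE
  66–67 m: −αΔT+βΔS = −(2.2 × 10⁻⁴)(+2.7)+(7.4 × 10⁻⁴)(+1.26) = 3.4 × 10⁻⁴ → stable
  67–209 m: −αΔT+βΔS = −(2.2 × 10⁻⁴)(-6.8)+(7.4 × 10⁻⁴)(-0.43) = 1.2 × 10⁻³ → stable
The 48–66 m interval has Δρ < 0: lighter water underlies denser water.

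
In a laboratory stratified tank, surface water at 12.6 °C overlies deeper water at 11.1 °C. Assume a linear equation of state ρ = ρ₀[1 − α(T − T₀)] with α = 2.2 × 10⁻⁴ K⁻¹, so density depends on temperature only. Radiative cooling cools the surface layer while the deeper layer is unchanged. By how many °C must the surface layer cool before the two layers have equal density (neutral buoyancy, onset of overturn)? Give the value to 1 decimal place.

1.5 °C

With temperature the only control, equal density requires T_surf′ = T_deep.
T_surf′ = 11.1 °C.
Cooling required: 12.6 − 11.1 = 1.5 °C.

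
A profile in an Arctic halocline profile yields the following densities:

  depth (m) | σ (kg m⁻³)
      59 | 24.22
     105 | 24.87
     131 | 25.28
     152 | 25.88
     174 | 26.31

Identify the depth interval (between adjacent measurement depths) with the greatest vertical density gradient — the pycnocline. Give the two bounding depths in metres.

Compute the density gradient over each adjacent pair:
  59–105 m: Δρ/Δz = 0.65/46 = 0.014 kg m⁻⁴
  105–131 m: Δρ/Δz = 0.41/26 = 0.016 kg m⁻⁴
  131–152 m: Δρ/Δz = 0.60/21 = 0.029 kg m⁻⁴
  152–174 m: Δρ/Δz = 0.43/22 = 0.020 kg m⁻⁴
The largest gradient is in the 131–152 m interval — the pycnocline.

131–152 m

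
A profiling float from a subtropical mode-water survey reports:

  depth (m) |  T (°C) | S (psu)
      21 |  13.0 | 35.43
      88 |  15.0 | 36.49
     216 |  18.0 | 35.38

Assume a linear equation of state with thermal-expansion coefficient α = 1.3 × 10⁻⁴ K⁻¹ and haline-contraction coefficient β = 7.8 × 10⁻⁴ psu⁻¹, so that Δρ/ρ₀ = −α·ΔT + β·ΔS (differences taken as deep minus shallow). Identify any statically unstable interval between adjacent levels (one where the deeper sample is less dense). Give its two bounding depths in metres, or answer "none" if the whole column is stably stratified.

88–216 m

Evaluate Δρ/ρ₀ = −αΔT + βΔS across each adjacent pair:
  21–88 m: −αΔT+βΔS = −(1.3 × 10⁻⁴)(+2.0)+(7.8 × 10⁻⁴)(+1.06) = 5.7 × 10⁻⁴ → stable
  88–216 m: −αΔT+βΔS = −(1.3 × 10⁻⁴)(+3.0)+(7.8 × 10⁻⁴)(-1.11) = -1.3 × 10⁻³ → UNSTABLE
The 88–216 m interval has Δρ < 0: lighter water underlies denser water.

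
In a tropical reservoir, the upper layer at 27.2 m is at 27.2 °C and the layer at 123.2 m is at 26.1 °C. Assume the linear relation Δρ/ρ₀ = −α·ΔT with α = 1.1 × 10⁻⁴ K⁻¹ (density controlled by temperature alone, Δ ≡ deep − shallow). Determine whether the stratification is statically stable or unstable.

ΔT = 26.1 − 27.2 = -1.1 K, so Δρ/ρ₀ = −αΔT = 1.21 × 10⁻⁴.
Δρ/ρ₀ > 0, so Δρ > 0: deeper water is denser → statically stable.

stable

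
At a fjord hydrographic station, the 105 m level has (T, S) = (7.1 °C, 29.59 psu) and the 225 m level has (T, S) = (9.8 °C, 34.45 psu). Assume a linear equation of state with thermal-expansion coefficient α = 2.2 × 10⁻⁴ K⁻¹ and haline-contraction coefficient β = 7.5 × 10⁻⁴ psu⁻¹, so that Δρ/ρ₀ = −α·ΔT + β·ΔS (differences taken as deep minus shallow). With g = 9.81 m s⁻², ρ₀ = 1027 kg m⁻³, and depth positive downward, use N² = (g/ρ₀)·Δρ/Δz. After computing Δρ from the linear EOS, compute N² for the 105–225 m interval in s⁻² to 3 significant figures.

2.49 × 10⁻⁴ s⁻²

ΔT = +2.7 K, ΔS = +4.86 psu (deep − shallow).
Δρ/ρ₀ = −αΔT + βΔS = -5.94 × 10⁻⁴ + 3.645 × 10⁻³ = 3.051 × 10⁻³, so Δρ ≈ 3.133 kg m⁻³.
N² = (g/ρ₀)·Δρ/Δz = g·(Δρ/ρ₀)/Δz = 9.81 × 3.051 × 10⁻³ / 120 = 2.4942 × 10⁻⁴ s⁻² ≈ 2.49 × 10⁻⁴ s⁻².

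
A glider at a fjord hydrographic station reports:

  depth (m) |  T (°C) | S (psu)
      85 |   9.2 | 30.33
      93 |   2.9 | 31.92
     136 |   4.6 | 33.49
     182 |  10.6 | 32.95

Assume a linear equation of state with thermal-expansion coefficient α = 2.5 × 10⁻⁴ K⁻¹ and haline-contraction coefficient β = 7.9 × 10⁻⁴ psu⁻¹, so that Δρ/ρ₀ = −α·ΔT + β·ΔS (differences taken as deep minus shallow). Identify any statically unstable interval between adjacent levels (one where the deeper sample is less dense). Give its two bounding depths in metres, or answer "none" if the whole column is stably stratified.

Evaluate Δρ/ρ₀ = −αΔT + βΔS across each adjacent pair:
  85–93 m: −αΔT+βΔS = −(2.5 × 10⁻⁴)(-6.3)+(7.9 × 10⁻⁴)(+1.59) = 2.8 × 10⁻³ → stable
  93–136 m: −αΔT+βΔS = −(2.5 × 10⁻⁴)(+1.7)+(7.9 × 10⁻⁴)(+1.57) = 8.2 × 10⁻⁴ → stable
  136–182 m: −αΔT+βΔS = −(2.5 × 10⁻⁴)(+6.0)+(7.9 × 10⁻⁴)(-0.54) = -1.9 × 10⁻³ → UNSTABLE
The 136–182 m interval has Δρ < 0: lighter water underlies denser water.

136–182 m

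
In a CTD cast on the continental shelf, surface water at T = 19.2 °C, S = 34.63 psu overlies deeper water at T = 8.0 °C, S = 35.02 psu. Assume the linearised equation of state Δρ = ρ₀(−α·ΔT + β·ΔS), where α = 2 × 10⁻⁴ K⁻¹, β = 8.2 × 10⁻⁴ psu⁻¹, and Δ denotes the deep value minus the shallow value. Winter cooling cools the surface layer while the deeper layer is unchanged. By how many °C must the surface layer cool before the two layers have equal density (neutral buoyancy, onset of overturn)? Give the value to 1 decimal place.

Neutral buoyancy requires Δρ = 0, i.e. −α(T_deep − T_surf′) + β(S_deep − S_surf) = 0.
T_surf′ = T_deep − (β/α)·ΔS = 8.0 − (8.2 × 10⁻⁴/2 × 10⁻⁴)·(+0.39) = 6.401 °C.
Cooling required: 19.2 − (6.401) = 12.799 °C.

12.8 °C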